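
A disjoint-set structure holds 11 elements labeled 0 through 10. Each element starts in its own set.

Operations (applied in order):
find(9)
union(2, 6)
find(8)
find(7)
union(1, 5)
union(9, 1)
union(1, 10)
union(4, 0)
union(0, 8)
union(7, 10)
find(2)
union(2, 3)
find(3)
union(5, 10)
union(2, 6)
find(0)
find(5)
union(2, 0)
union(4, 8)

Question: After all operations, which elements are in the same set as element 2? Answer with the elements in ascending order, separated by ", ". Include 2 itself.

Answer: 0, 2, 3, 4, 6, 8

Derivation:
Step 1: find(9) -> no change; set of 9 is {9}
Step 2: union(2, 6) -> merged; set of 2 now {2, 6}
Step 3: find(8) -> no change; set of 8 is {8}
Step 4: find(7) -> no change; set of 7 is {7}
Step 5: union(1, 5) -> merged; set of 1 now {1, 5}
Step 6: union(9, 1) -> merged; set of 9 now {1, 5, 9}
Step 7: union(1, 10) -> merged; set of 1 now {1, 5, 9, 10}
Step 8: union(4, 0) -> merged; set of 4 now {0, 4}
Step 9: union(0, 8) -> merged; set of 0 now {0, 4, 8}
Step 10: union(7, 10) -> merged; set of 7 now {1, 5, 7, 9, 10}
Step 11: find(2) -> no change; set of 2 is {2, 6}
Step 12: union(2, 3) -> merged; set of 2 now {2, 3, 6}
Step 13: find(3) -> no change; set of 3 is {2, 3, 6}
Step 14: union(5, 10) -> already same set; set of 5 now {1, 5, 7, 9, 10}
Step 15: union(2, 6) -> already same set; set of 2 now {2, 3, 6}
Step 16: find(0) -> no change; set of 0 is {0, 4, 8}
Step 17: find(5) -> no change; set of 5 is {1, 5, 7, 9, 10}
Step 18: union(2, 0) -> merged; set of 2 now {0, 2, 3, 4, 6, 8}
Step 19: union(4, 8) -> already same set; set of 4 now {0, 2, 3, 4, 6, 8}
Component of 2: {0, 2, 3, 4, 6, 8}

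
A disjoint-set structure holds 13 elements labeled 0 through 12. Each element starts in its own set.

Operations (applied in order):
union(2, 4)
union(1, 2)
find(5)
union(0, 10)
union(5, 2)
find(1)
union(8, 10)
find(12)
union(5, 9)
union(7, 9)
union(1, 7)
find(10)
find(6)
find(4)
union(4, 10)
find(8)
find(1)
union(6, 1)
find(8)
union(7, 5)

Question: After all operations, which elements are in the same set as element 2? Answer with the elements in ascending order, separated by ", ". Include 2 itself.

Answer: 0, 1, 2, 4, 5, 6, 7, 8, 9, 10

Derivation:
Step 1: union(2, 4) -> merged; set of 2 now {2, 4}
Step 2: union(1, 2) -> merged; set of 1 now {1, 2, 4}
Step 3: find(5) -> no change; set of 5 is {5}
Step 4: union(0, 10) -> merged; set of 0 now {0, 10}
Step 5: union(5, 2) -> merged; set of 5 now {1, 2, 4, 5}
Step 6: find(1) -> no change; set of 1 is {1, 2, 4, 5}
Step 7: union(8, 10) -> merged; set of 8 now {0, 8, 10}
Step 8: find(12) -> no change; set of 12 is {12}
Step 9: union(5, 9) -> merged; set of 5 now {1, 2, 4, 5, 9}
Step 10: union(7, 9) -> merged; set of 7 now {1, 2, 4, 5, 7, 9}
Step 11: union(1, 7) -> already same set; set of 1 now {1, 2, 4, 5, 7, 9}
Step 12: find(10) -> no change; set of 10 is {0, 8, 10}
Step 13: find(6) -> no change; set of 6 is {6}
Step 14: find(4) -> no change; set of 4 is {1, 2, 4, 5, 7, 9}
Step 15: union(4, 10) -> merged; set of 4 now {0, 1, 2, 4, 5, 7, 8, 9, 10}
Step 16: find(8) -> no change; set of 8 is {0, 1, 2, 4, 5, 7, 8, 9, 10}
Step 17: find(1) -> no change; set of 1 is {0, 1, 2, 4, 5, 7, 8, 9, 10}
Step 18: union(6, 1) -> merged; set of 6 now {0, 1, 2, 4, 5, 6, 7, 8, 9, 10}
Step 19: find(8) -> no change; set of 8 is {0, 1, 2, 4, 5, 6, 7, 8, 9, 10}
Step 20: union(7, 5) -> already same set; set of 7 now {0, 1, 2, 4, 5, 6, 7, 8, 9, 10}
Component of 2: {0, 1, 2, 4, 5, 6, 7, 8, 9, 10}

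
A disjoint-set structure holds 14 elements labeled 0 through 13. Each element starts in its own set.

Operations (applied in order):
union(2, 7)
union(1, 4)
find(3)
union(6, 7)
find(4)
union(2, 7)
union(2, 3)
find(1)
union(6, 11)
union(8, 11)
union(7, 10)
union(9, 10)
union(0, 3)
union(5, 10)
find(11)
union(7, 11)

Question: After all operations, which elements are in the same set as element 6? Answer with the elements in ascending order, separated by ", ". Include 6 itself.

Step 1: union(2, 7) -> merged; set of 2 now {2, 7}
Step 2: union(1, 4) -> merged; set of 1 now {1, 4}
Step 3: find(3) -> no change; set of 3 is {3}
Step 4: union(6, 7) -> merged; set of 6 now {2, 6, 7}
Step 5: find(4) -> no change; set of 4 is {1, 4}
Step 6: union(2, 7) -> already same set; set of 2 now {2, 6, 7}
Step 7: union(2, 3) -> merged; set of 2 now {2, 3, 6, 7}
Step 8: find(1) -> no change; set of 1 is {1, 4}
Step 9: union(6, 11) -> merged; set of 6 now {2, 3, 6, 7, 11}
Step 10: union(8, 11) -> merged; set of 8 now {2, 3, 6, 7, 8, 11}
Step 11: union(7, 10) -> merged; set of 7 now {2, 3, 6, 7, 8, 10, 11}
Step 12: union(9, 10) -> merged; set of 9 now {2, 3, 6, 7, 8, 9, 10, 11}
Step 13: union(0, 3) -> merged; set of 0 now {0, 2, 3, 6, 7, 8, 9, 10, 11}
Step 14: union(5, 10) -> merged; set of 5 now {0, 2, 3, 5, 6, 7, 8, 9, 10, 11}
Step 15: find(11) -> no change; set of 11 is {0, 2, 3, 5, 6, 7, 8, 9, 10, 11}
Step 16: union(7, 11) -> already same set; set of 7 now {0, 2, 3, 5, 6, 7, 8, 9, 10, 11}
Component of 6: {0, 2, 3, 5, 6, 7, 8, 9, 10, 11}

Answer: 0, 2, 3, 5, 6, 7, 8, 9, 10, 11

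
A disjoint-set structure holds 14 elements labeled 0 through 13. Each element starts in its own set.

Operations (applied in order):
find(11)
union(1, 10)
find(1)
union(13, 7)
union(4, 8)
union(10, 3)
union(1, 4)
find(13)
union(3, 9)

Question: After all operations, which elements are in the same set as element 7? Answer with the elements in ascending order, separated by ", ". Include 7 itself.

Step 1: find(11) -> no change; set of 11 is {11}
Step 2: union(1, 10) -> merged; set of 1 now {1, 10}
Step 3: find(1) -> no change; set of 1 is {1, 10}
Step 4: union(13, 7) -> merged; set of 13 now {7, 13}
Step 5: union(4, 8) -> merged; set of 4 now {4, 8}
Step 6: union(10, 3) -> merged; set of 10 now {1, 3, 10}
Step 7: union(1, 4) -> merged; set of 1 now {1, 3, 4, 8, 10}
Step 8: find(13) -> no change; set of 13 is {7, 13}
Step 9: union(3, 9) -> merged; set of 3 now {1, 3, 4, 8, 9, 10}
Component of 7: {7, 13}

Answer: 7, 13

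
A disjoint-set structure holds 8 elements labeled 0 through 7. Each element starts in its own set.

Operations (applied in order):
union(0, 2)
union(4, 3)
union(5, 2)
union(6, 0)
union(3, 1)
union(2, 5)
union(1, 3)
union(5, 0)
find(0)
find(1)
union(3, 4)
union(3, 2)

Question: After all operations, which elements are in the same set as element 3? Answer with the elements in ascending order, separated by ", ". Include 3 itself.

Answer: 0, 1, 2, 3, 4, 5, 6

Derivation:
Step 1: union(0, 2) -> merged; set of 0 now {0, 2}
Step 2: union(4, 3) -> merged; set of 4 now {3, 4}
Step 3: union(5, 2) -> merged; set of 5 now {0, 2, 5}
Step 4: union(6, 0) -> merged; set of 6 now {0, 2, 5, 6}
Step 5: union(3, 1) -> merged; set of 3 now {1, 3, 4}
Step 6: union(2, 5) -> already same set; set of 2 now {0, 2, 5, 6}
Step 7: union(1, 3) -> already same set; set of 1 now {1, 3, 4}
Step 8: union(5, 0) -> already same set; set of 5 now {0, 2, 5, 6}
Step 9: find(0) -> no change; set of 0 is {0, 2, 5, 6}
Step 10: find(1) -> no change; set of 1 is {1, 3, 4}
Step 11: union(3, 4) -> already same set; set of 3 now {1, 3, 4}
Step 12: union(3, 2) -> merged; set of 3 now {0, 1, 2, 3, 4, 5, 6}
Component of 3: {0, 1, 2, 3, 4, 5, 6}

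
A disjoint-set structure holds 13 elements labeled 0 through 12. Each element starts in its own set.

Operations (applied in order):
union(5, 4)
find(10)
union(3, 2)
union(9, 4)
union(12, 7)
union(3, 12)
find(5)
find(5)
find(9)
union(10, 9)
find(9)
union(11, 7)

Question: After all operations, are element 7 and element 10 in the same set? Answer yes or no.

Answer: no

Derivation:
Step 1: union(5, 4) -> merged; set of 5 now {4, 5}
Step 2: find(10) -> no change; set of 10 is {10}
Step 3: union(3, 2) -> merged; set of 3 now {2, 3}
Step 4: union(9, 4) -> merged; set of 9 now {4, 5, 9}
Step 5: union(12, 7) -> merged; set of 12 now {7, 12}
Step 6: union(3, 12) -> merged; set of 3 now {2, 3, 7, 12}
Step 7: find(5) -> no change; set of 5 is {4, 5, 9}
Step 8: find(5) -> no change; set of 5 is {4, 5, 9}
Step 9: find(9) -> no change; set of 9 is {4, 5, 9}
Step 10: union(10, 9) -> merged; set of 10 now {4, 5, 9, 10}
Step 11: find(9) -> no change; set of 9 is {4, 5, 9, 10}
Step 12: union(11, 7) -> merged; set of 11 now {2, 3, 7, 11, 12}
Set of 7: {2, 3, 7, 11, 12}; 10 is not a member.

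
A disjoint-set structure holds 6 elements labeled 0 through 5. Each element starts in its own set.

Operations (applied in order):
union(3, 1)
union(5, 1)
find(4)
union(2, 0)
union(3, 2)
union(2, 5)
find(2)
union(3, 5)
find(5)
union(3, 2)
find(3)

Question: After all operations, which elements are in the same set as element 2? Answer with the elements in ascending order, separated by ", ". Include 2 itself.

Step 1: union(3, 1) -> merged; set of 3 now {1, 3}
Step 2: union(5, 1) -> merged; set of 5 now {1, 3, 5}
Step 3: find(4) -> no change; set of 4 is {4}
Step 4: union(2, 0) -> merged; set of 2 now {0, 2}
Step 5: union(3, 2) -> merged; set of 3 now {0, 1, 2, 3, 5}
Step 6: union(2, 5) -> already same set; set of 2 now {0, 1, 2, 3, 5}
Step 7: find(2) -> no change; set of 2 is {0, 1, 2, 3, 5}
Step 8: union(3, 5) -> already same set; set of 3 now {0, 1, 2, 3, 5}
Step 9: find(5) -> no change; set of 5 is {0, 1, 2, 3, 5}
Step 10: union(3, 2) -> already same set; set of 3 now {0, 1, 2, 3, 5}
Step 11: find(3) -> no change; set of 3 is {0, 1, 2, 3, 5}
Component of 2: {0, 1, 2, 3, 5}

Answer: 0, 1, 2, 3, 5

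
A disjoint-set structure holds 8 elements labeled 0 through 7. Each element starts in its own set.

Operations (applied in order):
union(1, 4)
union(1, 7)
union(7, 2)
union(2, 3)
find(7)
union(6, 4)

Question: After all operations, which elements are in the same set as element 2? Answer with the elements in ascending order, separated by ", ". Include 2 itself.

Step 1: union(1, 4) -> merged; set of 1 now {1, 4}
Step 2: union(1, 7) -> merged; set of 1 now {1, 4, 7}
Step 3: union(7, 2) -> merged; set of 7 now {1, 2, 4, 7}
Step 4: union(2, 3) -> merged; set of 2 now {1, 2, 3, 4, 7}
Step 5: find(7) -> no change; set of 7 is {1, 2, 3, 4, 7}
Step 6: union(6, 4) -> merged; set of 6 now {1, 2, 3, 4, 6, 7}
Component of 2: {1, 2, 3, 4, 6, 7}

Answer: 1, 2, 3, 4, 6, 7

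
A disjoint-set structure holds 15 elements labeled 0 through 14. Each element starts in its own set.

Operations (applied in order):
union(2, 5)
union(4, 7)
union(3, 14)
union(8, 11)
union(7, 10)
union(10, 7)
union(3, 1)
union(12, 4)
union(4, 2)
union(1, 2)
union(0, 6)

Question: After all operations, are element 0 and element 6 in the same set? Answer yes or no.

Step 1: union(2, 5) -> merged; set of 2 now {2, 5}
Step 2: union(4, 7) -> merged; set of 4 now {4, 7}
Step 3: union(3, 14) -> merged; set of 3 now {3, 14}
Step 4: union(8, 11) -> merged; set of 8 now {8, 11}
Step 5: union(7, 10) -> merged; set of 7 now {4, 7, 10}
Step 6: union(10, 7) -> already same set; set of 10 now {4, 7, 10}
Step 7: union(3, 1) -> merged; set of 3 now {1, 3, 14}
Step 8: union(12, 4) -> merged; set of 12 now {4, 7, 10, 12}
Step 9: union(4, 2) -> merged; set of 4 now {2, 4, 5, 7, 10, 12}
Step 10: union(1, 2) -> merged; set of 1 now {1, 2, 3, 4, 5, 7, 10, 12, 14}
Step 11: union(0, 6) -> merged; set of 0 now {0, 6}
Set of 0: {0, 6}; 6 is a member.

Answer: yes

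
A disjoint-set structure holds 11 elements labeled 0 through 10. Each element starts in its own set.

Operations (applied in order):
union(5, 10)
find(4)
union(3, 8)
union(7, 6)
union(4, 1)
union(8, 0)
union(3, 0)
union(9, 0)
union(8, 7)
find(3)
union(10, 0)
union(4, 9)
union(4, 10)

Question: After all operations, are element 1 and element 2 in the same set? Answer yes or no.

Step 1: union(5, 10) -> merged; set of 5 now {5, 10}
Step 2: find(4) -> no change; set of 4 is {4}
Step 3: union(3, 8) -> merged; set of 3 now {3, 8}
Step 4: union(7, 6) -> merged; set of 7 now {6, 7}
Step 5: union(4, 1) -> merged; set of 4 now {1, 4}
Step 6: union(8, 0) -> merged; set of 8 now {0, 3, 8}
Step 7: union(3, 0) -> already same set; set of 3 now {0, 3, 8}
Step 8: union(9, 0) -> merged; set of 9 now {0, 3, 8, 9}
Step 9: union(8, 7) -> merged; set of 8 now {0, 3, 6, 7, 8, 9}
Step 10: find(3) -> no change; set of 3 is {0, 3, 6, 7, 8, 9}
Step 11: union(10, 0) -> merged; set of 10 now {0, 3, 5, 6, 7, 8, 9, 10}
Step 12: union(4, 9) -> merged; set of 4 now {0, 1, 3, 4, 5, 6, 7, 8, 9, 10}
Step 13: union(4, 10) -> already same set; set of 4 now {0, 1, 3, 4, 5, 6, 7, 8, 9, 10}
Set of 1: {0, 1, 3, 4, 5, 6, 7, 8, 9, 10}; 2 is not a member.

Answer: no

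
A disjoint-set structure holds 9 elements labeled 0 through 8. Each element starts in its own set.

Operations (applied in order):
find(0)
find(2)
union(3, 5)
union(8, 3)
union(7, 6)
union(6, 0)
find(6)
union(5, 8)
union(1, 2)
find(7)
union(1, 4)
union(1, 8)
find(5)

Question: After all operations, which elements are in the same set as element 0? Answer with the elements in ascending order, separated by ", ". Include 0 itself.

Step 1: find(0) -> no change; set of 0 is {0}
Step 2: find(2) -> no change; set of 2 is {2}
Step 3: union(3, 5) -> merged; set of 3 now {3, 5}
Step 4: union(8, 3) -> merged; set of 8 now {3, 5, 8}
Step 5: union(7, 6) -> merged; set of 7 now {6, 7}
Step 6: union(6, 0) -> merged; set of 6 now {0, 6, 7}
Step 7: find(6) -> no change; set of 6 is {0, 6, 7}
Step 8: union(5, 8) -> already same set; set of 5 now {3, 5, 8}
Step 9: union(1, 2) -> merged; set of 1 now {1, 2}
Step 10: find(7) -> no change; set of 7 is {0, 6, 7}
Step 11: union(1, 4) -> merged; set of 1 now {1, 2, 4}
Step 12: union(1, 8) -> merged; set of 1 now {1, 2, 3, 4, 5, 8}
Step 13: find(5) -> no change; set of 5 is {1, 2, 3, 4, 5, 8}
Component of 0: {0, 6, 7}

Answer: 0, 6, 7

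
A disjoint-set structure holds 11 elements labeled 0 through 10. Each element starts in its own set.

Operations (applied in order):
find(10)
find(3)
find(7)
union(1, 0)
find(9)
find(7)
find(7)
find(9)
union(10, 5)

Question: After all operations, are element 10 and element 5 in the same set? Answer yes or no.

Step 1: find(10) -> no change; set of 10 is {10}
Step 2: find(3) -> no change; set of 3 is {3}
Step 3: find(7) -> no change; set of 7 is {7}
Step 4: union(1, 0) -> merged; set of 1 now {0, 1}
Step 5: find(9) -> no change; set of 9 is {9}
Step 6: find(7) -> no change; set of 7 is {7}
Step 7: find(7) -> no change; set of 7 is {7}
Step 8: find(9) -> no change; set of 9 is {9}
Step 9: union(10, 5) -> merged; set of 10 now {5, 10}
Set of 10: {5, 10}; 5 is a member.

Answer: yes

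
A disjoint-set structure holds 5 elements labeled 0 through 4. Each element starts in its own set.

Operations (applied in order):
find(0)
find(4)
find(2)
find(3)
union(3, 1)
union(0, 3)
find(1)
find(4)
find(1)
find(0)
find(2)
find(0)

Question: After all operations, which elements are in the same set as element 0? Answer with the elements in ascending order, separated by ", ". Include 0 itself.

Answer: 0, 1, 3

Derivation:
Step 1: find(0) -> no change; set of 0 is {0}
Step 2: find(4) -> no change; set of 4 is {4}
Step 3: find(2) -> no change; set of 2 is {2}
Step 4: find(3) -> no change; set of 3 is {3}
Step 5: union(3, 1) -> merged; set of 3 now {1, 3}
Step 6: union(0, 3) -> merged; set of 0 now {0, 1, 3}
Step 7: find(1) -> no change; set of 1 is {0, 1, 3}
Step 8: find(4) -> no change; set of 4 is {4}
Step 9: find(1) -> no change; set of 1 is {0, 1, 3}
Step 10: find(0) -> no change; set of 0 is {0, 1, 3}
Step 11: find(2) -> no change; set of 2 is {2}
Step 12: find(0) -> no change; set of 0 is {0, 1, 3}
Component of 0: {0, 1, 3}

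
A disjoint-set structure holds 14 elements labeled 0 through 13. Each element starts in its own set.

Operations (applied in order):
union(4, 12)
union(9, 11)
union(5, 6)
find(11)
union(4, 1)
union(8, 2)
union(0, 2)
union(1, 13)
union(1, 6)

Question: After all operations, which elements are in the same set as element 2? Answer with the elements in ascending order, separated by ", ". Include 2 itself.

Answer: 0, 2, 8

Derivation:
Step 1: union(4, 12) -> merged; set of 4 now {4, 12}
Step 2: union(9, 11) -> merged; set of 9 now {9, 11}
Step 3: union(5, 6) -> merged; set of 5 now {5, 6}
Step 4: find(11) -> no change; set of 11 is {9, 11}
Step 5: union(4, 1) -> merged; set of 4 now {1, 4, 12}
Step 6: union(8, 2) -> merged; set of 8 now {2, 8}
Step 7: union(0, 2) -> merged; set of 0 now {0, 2, 8}
Step 8: union(1, 13) -> merged; set of 1 now {1, 4, 12, 13}
Step 9: union(1, 6) -> merged; set of 1 now {1, 4, 5, 6, 12, 13}
Component of 2: {0, 2, 8}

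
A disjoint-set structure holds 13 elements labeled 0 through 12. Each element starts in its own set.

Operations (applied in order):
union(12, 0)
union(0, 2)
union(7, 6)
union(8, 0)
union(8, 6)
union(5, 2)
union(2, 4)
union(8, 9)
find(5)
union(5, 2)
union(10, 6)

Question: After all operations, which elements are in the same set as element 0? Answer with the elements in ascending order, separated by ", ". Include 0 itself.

Step 1: union(12, 0) -> merged; set of 12 now {0, 12}
Step 2: union(0, 2) -> merged; set of 0 now {0, 2, 12}
Step 3: union(7, 6) -> merged; set of 7 now {6, 7}
Step 4: union(8, 0) -> merged; set of 8 now {0, 2, 8, 12}
Step 5: union(8, 6) -> merged; set of 8 now {0, 2, 6, 7, 8, 12}
Step 6: union(5, 2) -> merged; set of 5 now {0, 2, 5, 6, 7, 8, 12}
Step 7: union(2, 4) -> merged; set of 2 now {0, 2, 4, 5, 6, 7, 8, 12}
Step 8: union(8, 9) -> merged; set of 8 now {0, 2, 4, 5, 6, 7, 8, 9, 12}
Step 9: find(5) -> no change; set of 5 is {0, 2, 4, 5, 6, 7, 8, 9, 12}
Step 10: union(5, 2) -> already same set; set of 5 now {0, 2, 4, 5, 6, 7, 8, 9, 12}
Step 11: union(10, 6) -> merged; set of 10 now {0, 2, 4, 5, 6, 7, 8, 9, 10, 12}
Component of 0: {0, 2, 4, 5, 6, 7, 8, 9, 10, 12}

Answer: 0, 2, 4, 5, 6, 7, 8, 9, 10, 12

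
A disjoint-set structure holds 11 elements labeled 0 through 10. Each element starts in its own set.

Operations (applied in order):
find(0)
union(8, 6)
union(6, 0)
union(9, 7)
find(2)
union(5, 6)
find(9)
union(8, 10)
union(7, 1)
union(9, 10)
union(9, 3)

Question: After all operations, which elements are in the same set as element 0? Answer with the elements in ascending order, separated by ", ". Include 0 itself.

Answer: 0, 1, 3, 5, 6, 7, 8, 9, 10

Derivation:
Step 1: find(0) -> no change; set of 0 is {0}
Step 2: union(8, 6) -> merged; set of 8 now {6, 8}
Step 3: union(6, 0) -> merged; set of 6 now {0, 6, 8}
Step 4: union(9, 7) -> merged; set of 9 now {7, 9}
Step 5: find(2) -> no change; set of 2 is {2}
Step 6: union(5, 6) -> merged; set of 5 now {0, 5, 6, 8}
Step 7: find(9) -> no change; set of 9 is {7, 9}
Step 8: union(8, 10) -> merged; set of 8 now {0, 5, 6, 8, 10}
Step 9: union(7, 1) -> merged; set of 7 now {1, 7, 9}
Step 10: union(9, 10) -> merged; set of 9 now {0, 1, 5, 6, 7, 8, 9, 10}
Step 11: union(9, 3) -> merged; set of 9 now {0, 1, 3, 5, 6, 7, 8, 9, 10}
Component of 0: {0, 1, 3, 5, 6, 7, 8, 9, 10}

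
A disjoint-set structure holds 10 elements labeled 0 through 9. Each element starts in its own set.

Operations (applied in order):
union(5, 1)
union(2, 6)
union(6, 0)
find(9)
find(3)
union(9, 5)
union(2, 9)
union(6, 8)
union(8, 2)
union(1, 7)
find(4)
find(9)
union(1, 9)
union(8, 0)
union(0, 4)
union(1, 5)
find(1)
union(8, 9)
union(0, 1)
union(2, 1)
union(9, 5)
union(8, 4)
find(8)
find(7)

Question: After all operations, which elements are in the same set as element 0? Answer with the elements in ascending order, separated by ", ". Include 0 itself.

Answer: 0, 1, 2, 4, 5, 6, 7, 8, 9

Derivation:
Step 1: union(5, 1) -> merged; set of 5 now {1, 5}
Step 2: union(2, 6) -> merged; set of 2 now {2, 6}
Step 3: union(6, 0) -> merged; set of 6 now {0, 2, 6}
Step 4: find(9) -> no change; set of 9 is {9}
Step 5: find(3) -> no change; set of 3 is {3}
Step 6: union(9, 5) -> merged; set of 9 now {1, 5, 9}
Step 7: union(2, 9) -> merged; set of 2 now {0, 1, 2, 5, 6, 9}
Step 8: union(6, 8) -> merged; set of 6 now {0, 1, 2, 5, 6, 8, 9}
Step 9: union(8, 2) -> already same set; set of 8 now {0, 1, 2, 5, 6, 8, 9}
Step 10: union(1, 7) -> merged; set of 1 now {0, 1, 2, 5, 6, 7, 8, 9}
Step 11: find(4) -> no change; set of 4 is {4}
Step 12: find(9) -> no change; set of 9 is {0, 1, 2, 5, 6, 7, 8, 9}
Step 13: union(1, 9) -> already same set; set of 1 now {0, 1, 2, 5, 6, 7, 8, 9}
Step 14: union(8, 0) -> already same set; set of 8 now {0, 1, 2, 5, 6, 7, 8, 9}
Step 15: union(0, 4) -> merged; set of 0 now {0, 1, 2, 4, 5, 6, 7, 8, 9}
Step 16: union(1, 5) -> already same set; set of 1 now {0, 1, 2, 4, 5, 6, 7, 8, 9}
Step 17: find(1) -> no change; set of 1 is {0, 1, 2, 4, 5, 6, 7, 8, 9}
Step 18: union(8, 9) -> already same set; set of 8 now {0, 1, 2, 4, 5, 6, 7, 8, 9}
Step 19: union(0, 1) -> already same set; set of 0 now {0, 1, 2, 4, 5, 6, 7, 8, 9}
Step 20: union(2, 1) -> already same set; set of 2 now {0, 1, 2, 4, 5, 6, 7, 8, 9}
Step 21: union(9, 5) -> already same set; set of 9 now {0, 1, 2, 4, 5, 6, 7, 8, 9}
Step 22: union(8, 4) -> already same set; set of 8 now {0, 1, 2, 4, 5, 6, 7, 8, 9}
Step 23: find(8) -> no change; set of 8 is {0, 1, 2, 4, 5, 6, 7, 8, 9}
Step 24: find(7) -> no change; set of 7 is {0, 1, 2, 4, 5, 6, 7, 8, 9}
Component of 0: {0, 1, 2, 4, 5, 6, 7, 8, 9}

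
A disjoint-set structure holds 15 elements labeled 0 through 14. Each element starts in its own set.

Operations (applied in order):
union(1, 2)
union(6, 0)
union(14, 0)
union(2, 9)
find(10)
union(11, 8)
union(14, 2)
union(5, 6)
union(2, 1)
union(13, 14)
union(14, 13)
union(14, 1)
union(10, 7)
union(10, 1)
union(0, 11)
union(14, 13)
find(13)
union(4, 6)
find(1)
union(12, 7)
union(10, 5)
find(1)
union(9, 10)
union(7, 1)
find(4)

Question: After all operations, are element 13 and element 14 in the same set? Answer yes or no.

Answer: yes

Derivation:
Step 1: union(1, 2) -> merged; set of 1 now {1, 2}
Step 2: union(6, 0) -> merged; set of 6 now {0, 6}
Step 3: union(14, 0) -> merged; set of 14 now {0, 6, 14}
Step 4: union(2, 9) -> merged; set of 2 now {1, 2, 9}
Step 5: find(10) -> no change; set of 10 is {10}
Step 6: union(11, 8) -> merged; set of 11 now {8, 11}
Step 7: union(14, 2) -> merged; set of 14 now {0, 1, 2, 6, 9, 14}
Step 8: union(5, 6) -> merged; set of 5 now {0, 1, 2, 5, 6, 9, 14}
Step 9: union(2, 1) -> already same set; set of 2 now {0, 1, 2, 5, 6, 9, 14}
Step 10: union(13, 14) -> merged; set of 13 now {0, 1, 2, 5, 6, 9, 13, 14}
Step 11: union(14, 13) -> already same set; set of 14 now {0, 1, 2, 5, 6, 9, 13, 14}
Step 12: union(14, 1) -> already same set; set of 14 now {0, 1, 2, 5, 6, 9, 13, 14}
Step 13: union(10, 7) -> merged; set of 10 now {7, 10}
Step 14: union(10, 1) -> merged; set of 10 now {0, 1, 2, 5, 6, 7, 9, 10, 13, 14}
Step 15: union(0, 11) -> merged; set of 0 now {0, 1, 2, 5, 6, 7, 8, 9, 10, 11, 13, 14}
Step 16: union(14, 13) -> already same set; set of 14 now {0, 1, 2, 5, 6, 7, 8, 9, 10, 11, 13, 14}
Step 17: find(13) -> no change; set of 13 is {0, 1, 2, 5, 6, 7, 8, 9, 10, 11, 13, 14}
Step 18: union(4, 6) -> merged; set of 4 now {0, 1, 2, 4, 5, 6, 7, 8, 9, 10, 11, 13, 14}
Step 19: find(1) -> no change; set of 1 is {0, 1, 2, 4, 5, 6, 7, 8, 9, 10, 11, 13, 14}
Step 20: union(12, 7) -> merged; set of 12 now {0, 1, 2, 4, 5, 6, 7, 8, 9, 10, 11, 12, 13, 14}
Step 21: union(10, 5) -> already same set; set of 10 now {0, 1, 2, 4, 5, 6, 7, 8, 9, 10, 11, 12, 13, 14}
Step 22: find(1) -> no change; set of 1 is {0, 1, 2, 4, 5, 6, 7, 8, 9, 10, 11, 12, 13, 14}
Step 23: union(9, 10) -> already same set; set of 9 now {0, 1, 2, 4, 5, 6, 7, 8, 9, 10, 11, 12, 13, 14}
Step 24: union(7, 1) -> already same set; set of 7 now {0, 1, 2, 4, 5, 6, 7, 8, 9, 10, 11, 12, 13, 14}
Step 25: find(4) -> no change; set of 4 is {0, 1, 2, 4, 5, 6, 7, 8, 9, 10, 11, 12, 13, 14}
Set of 13: {0, 1, 2, 4, 5, 6, 7, 8, 9, 10, 11, 12, 13, 14}; 14 is a member.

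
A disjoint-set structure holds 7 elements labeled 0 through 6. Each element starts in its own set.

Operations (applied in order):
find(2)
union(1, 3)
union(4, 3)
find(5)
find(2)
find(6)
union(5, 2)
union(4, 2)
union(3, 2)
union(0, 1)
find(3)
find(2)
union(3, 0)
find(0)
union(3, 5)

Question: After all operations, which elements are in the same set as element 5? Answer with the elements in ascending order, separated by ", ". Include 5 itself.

Step 1: find(2) -> no change; set of 2 is {2}
Step 2: union(1, 3) -> merged; set of 1 now {1, 3}
Step 3: union(4, 3) -> merged; set of 4 now {1, 3, 4}
Step 4: find(5) -> no change; set of 5 is {5}
Step 5: find(2) -> no change; set of 2 is {2}
Step 6: find(6) -> no change; set of 6 is {6}
Step 7: union(5, 2) -> merged; set of 5 now {2, 5}
Step 8: union(4, 2) -> merged; set of 4 now {1, 2, 3, 4, 5}
Step 9: union(3, 2) -> already same set; set of 3 now {1, 2, 3, 4, 5}
Step 10: union(0, 1) -> merged; set of 0 now {0, 1, 2, 3, 4, 5}
Step 11: find(3) -> no change; set of 3 is {0, 1, 2, 3, 4, 5}
Step 12: find(2) -> no change; set of 2 is {0, 1, 2, 3, 4, 5}
Step 13: union(3, 0) -> already same set; set of 3 now {0, 1, 2, 3, 4, 5}
Step 14: find(0) -> no change; set of 0 is {0, 1, 2, 3, 4, 5}
Step 15: union(3, 5) -> already same set; set of 3 now {0, 1, 2, 3, 4, 5}
Component of 5: {0, 1, 2, 3, 4, 5}

Answer: 0, 1, 2, 3, 4, 5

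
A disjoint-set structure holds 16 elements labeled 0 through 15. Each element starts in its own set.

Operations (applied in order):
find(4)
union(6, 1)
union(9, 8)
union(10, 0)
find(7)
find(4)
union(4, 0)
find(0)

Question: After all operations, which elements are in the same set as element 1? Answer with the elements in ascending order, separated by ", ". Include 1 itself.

Step 1: find(4) -> no change; set of 4 is {4}
Step 2: union(6, 1) -> merged; set of 6 now {1, 6}
Step 3: union(9, 8) -> merged; set of 9 now {8, 9}
Step 4: union(10, 0) -> merged; set of 10 now {0, 10}
Step 5: find(7) -> no change; set of 7 is {7}
Step 6: find(4) -> no change; set of 4 is {4}
Step 7: union(4, 0) -> merged; set of 4 now {0, 4, 10}
Step 8: find(0) -> no change; set of 0 is {0, 4, 10}
Component of 1: {1, 6}

Answer: 1, 6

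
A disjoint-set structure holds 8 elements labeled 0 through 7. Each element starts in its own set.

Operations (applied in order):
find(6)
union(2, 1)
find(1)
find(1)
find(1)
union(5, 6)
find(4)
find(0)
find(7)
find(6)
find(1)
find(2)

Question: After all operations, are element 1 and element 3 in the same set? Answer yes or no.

Step 1: find(6) -> no change; set of 6 is {6}
Step 2: union(2, 1) -> merged; set of 2 now {1, 2}
Step 3: find(1) -> no change; set of 1 is {1, 2}
Step 4: find(1) -> no change; set of 1 is {1, 2}
Step 5: find(1) -> no change; set of 1 is {1, 2}
Step 6: union(5, 6) -> merged; set of 5 now {5, 6}
Step 7: find(4) -> no change; set of 4 is {4}
Step 8: find(0) -> no change; set of 0 is {0}
Step 9: find(7) -> no change; set of 7 is {7}
Step 10: find(6) -> no change; set of 6 is {5, 6}
Step 11: find(1) -> no change; set of 1 is {1, 2}
Step 12: find(2) -> no change; set of 2 is {1, 2}
Set of 1: {1, 2}; 3 is not a member.

Answer: no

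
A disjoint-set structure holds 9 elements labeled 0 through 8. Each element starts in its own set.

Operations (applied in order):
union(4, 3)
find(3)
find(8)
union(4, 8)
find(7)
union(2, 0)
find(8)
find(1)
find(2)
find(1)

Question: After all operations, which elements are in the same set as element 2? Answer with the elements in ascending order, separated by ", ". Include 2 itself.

Answer: 0, 2

Derivation:
Step 1: union(4, 3) -> merged; set of 4 now {3, 4}
Step 2: find(3) -> no change; set of 3 is {3, 4}
Step 3: find(8) -> no change; set of 8 is {8}
Step 4: union(4, 8) -> merged; set of 4 now {3, 4, 8}
Step 5: find(7) -> no change; set of 7 is {7}
Step 6: union(2, 0) -> merged; set of 2 now {0, 2}
Step 7: find(8) -> no change; set of 8 is {3, 4, 8}
Step 8: find(1) -> no change; set of 1 is {1}
Step 9: find(2) -> no change; set of 2 is {0, 2}
Step 10: find(1) -> no change; set of 1 is {1}
Component of 2: {0, 2}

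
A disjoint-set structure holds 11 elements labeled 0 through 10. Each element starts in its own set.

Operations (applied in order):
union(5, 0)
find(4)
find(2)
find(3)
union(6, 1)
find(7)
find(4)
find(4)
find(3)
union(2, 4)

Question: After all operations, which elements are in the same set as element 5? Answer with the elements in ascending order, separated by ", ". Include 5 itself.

Step 1: union(5, 0) -> merged; set of 5 now {0, 5}
Step 2: find(4) -> no change; set of 4 is {4}
Step 3: find(2) -> no change; set of 2 is {2}
Step 4: find(3) -> no change; set of 3 is {3}
Step 5: union(6, 1) -> merged; set of 6 now {1, 6}
Step 6: find(7) -> no change; set of 7 is {7}
Step 7: find(4) -> no change; set of 4 is {4}
Step 8: find(4) -> no change; set of 4 is {4}
Step 9: find(3) -> no change; set of 3 is {3}
Step 10: union(2, 4) -> merged; set of 2 now {2, 4}
Component of 5: {0, 5}

Answer: 0, 5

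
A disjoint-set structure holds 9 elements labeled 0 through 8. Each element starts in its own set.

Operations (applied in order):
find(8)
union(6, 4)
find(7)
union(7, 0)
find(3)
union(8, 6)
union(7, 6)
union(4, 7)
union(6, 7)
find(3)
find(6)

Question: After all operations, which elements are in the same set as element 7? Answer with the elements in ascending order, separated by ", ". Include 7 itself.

Answer: 0, 4, 6, 7, 8

Derivation:
Step 1: find(8) -> no change; set of 8 is {8}
Step 2: union(6, 4) -> merged; set of 6 now {4, 6}
Step 3: find(7) -> no change; set of 7 is {7}
Step 4: union(7, 0) -> merged; set of 7 now {0, 7}
Step 5: find(3) -> no change; set of 3 is {3}
Step 6: union(8, 6) -> merged; set of 8 now {4, 6, 8}
Step 7: union(7, 6) -> merged; set of 7 now {0, 4, 6, 7, 8}
Step 8: union(4, 7) -> already same set; set of 4 now {0, 4, 6, 7, 8}
Step 9: union(6, 7) -> already same set; set of 6 now {0, 4, 6, 7, 8}
Step 10: find(3) -> no change; set of 3 is {3}
Step 11: find(6) -> no change; set of 6 is {0, 4, 6, 7, 8}
Component of 7: {0, 4, 6, 7, 8}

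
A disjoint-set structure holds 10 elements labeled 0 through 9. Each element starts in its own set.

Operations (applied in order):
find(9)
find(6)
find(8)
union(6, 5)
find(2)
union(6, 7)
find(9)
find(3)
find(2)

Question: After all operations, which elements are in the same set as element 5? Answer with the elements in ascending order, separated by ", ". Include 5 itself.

Step 1: find(9) -> no change; set of 9 is {9}
Step 2: find(6) -> no change; set of 6 is {6}
Step 3: find(8) -> no change; set of 8 is {8}
Step 4: union(6, 5) -> merged; set of 6 now {5, 6}
Step 5: find(2) -> no change; set of 2 is {2}
Step 6: union(6, 7) -> merged; set of 6 now {5, 6, 7}
Step 7: find(9) -> no change; set of 9 is {9}
Step 8: find(3) -> no change; set of 3 is {3}
Step 9: find(2) -> no change; set of 2 is {2}
Component of 5: {5, 6, 7}

Answer: 5, 6, 7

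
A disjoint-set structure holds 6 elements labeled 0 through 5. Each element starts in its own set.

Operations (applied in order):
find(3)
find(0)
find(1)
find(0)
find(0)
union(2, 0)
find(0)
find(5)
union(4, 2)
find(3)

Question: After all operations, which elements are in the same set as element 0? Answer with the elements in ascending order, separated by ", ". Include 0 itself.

Answer: 0, 2, 4

Derivation:
Step 1: find(3) -> no change; set of 3 is {3}
Step 2: find(0) -> no change; set of 0 is {0}
Step 3: find(1) -> no change; set of 1 is {1}
Step 4: find(0) -> no change; set of 0 is {0}
Step 5: find(0) -> no change; set of 0 is {0}
Step 6: union(2, 0) -> merged; set of 2 now {0, 2}
Step 7: find(0) -> no change; set of 0 is {0, 2}
Step 8: find(5) -> no change; set of 5 is {5}
Step 9: union(4, 2) -> merged; set of 4 now {0, 2, 4}
Step 10: find(3) -> no change; set of 3 is {3}
Component of 0: {0, 2, 4}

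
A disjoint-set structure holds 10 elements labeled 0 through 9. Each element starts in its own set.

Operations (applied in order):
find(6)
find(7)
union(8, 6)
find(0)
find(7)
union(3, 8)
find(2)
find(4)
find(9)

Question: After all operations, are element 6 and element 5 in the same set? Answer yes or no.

Answer: no

Derivation:
Step 1: find(6) -> no change; set of 6 is {6}
Step 2: find(7) -> no change; set of 7 is {7}
Step 3: union(8, 6) -> merged; set of 8 now {6, 8}
Step 4: find(0) -> no change; set of 0 is {0}
Step 5: find(7) -> no change; set of 7 is {7}
Step 6: union(3, 8) -> merged; set of 3 now {3, 6, 8}
Step 7: find(2) -> no change; set of 2 is {2}
Step 8: find(4) -> no change; set of 4 is {4}
Step 9: find(9) -> no change; set of 9 is {9}
Set of 6: {3, 6, 8}; 5 is not a member.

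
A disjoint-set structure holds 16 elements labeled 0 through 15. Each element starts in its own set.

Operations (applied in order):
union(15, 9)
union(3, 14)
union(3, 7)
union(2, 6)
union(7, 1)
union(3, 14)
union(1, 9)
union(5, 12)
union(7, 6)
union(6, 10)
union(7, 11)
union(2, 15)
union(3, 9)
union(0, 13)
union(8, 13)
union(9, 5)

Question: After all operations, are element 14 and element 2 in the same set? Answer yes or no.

Step 1: union(15, 9) -> merged; set of 15 now {9, 15}
Step 2: union(3, 14) -> merged; set of 3 now {3, 14}
Step 3: union(3, 7) -> merged; set of 3 now {3, 7, 14}
Step 4: union(2, 6) -> merged; set of 2 now {2, 6}
Step 5: union(7, 1) -> merged; set of 7 now {1, 3, 7, 14}
Step 6: union(3, 14) -> already same set; set of 3 now {1, 3, 7, 14}
Step 7: union(1, 9) -> merged; set of 1 now {1, 3, 7, 9, 14, 15}
Step 8: union(5, 12) -> merged; set of 5 now {5, 12}
Step 9: union(7, 6) -> merged; set of 7 now {1, 2, 3, 6, 7, 9, 14, 15}
Step 10: union(6, 10) -> merged; set of 6 now {1, 2, 3, 6, 7, 9, 10, 14, 15}
Step 11: union(7, 11) -> merged; set of 7 now {1, 2, 3, 6, 7, 9, 10, 11, 14, 15}
Step 12: union(2, 15) -> already same set; set of 2 now {1, 2, 3, 6, 7, 9, 10, 11, 14, 15}
Step 13: union(3, 9) -> already same set; set of 3 now {1, 2, 3, 6, 7, 9, 10, 11, 14, 15}
Step 14: union(0, 13) -> merged; set of 0 now {0, 13}
Step 15: union(8, 13) -> merged; set of 8 now {0, 8, 13}
Step 16: union(9, 5) -> merged; set of 9 now {1, 2, 3, 5, 6, 7, 9, 10, 11, 12, 14, 15}
Set of 14: {1, 2, 3, 5, 6, 7, 9, 10, 11, 12, 14, 15}; 2 is a member.

Answer: yes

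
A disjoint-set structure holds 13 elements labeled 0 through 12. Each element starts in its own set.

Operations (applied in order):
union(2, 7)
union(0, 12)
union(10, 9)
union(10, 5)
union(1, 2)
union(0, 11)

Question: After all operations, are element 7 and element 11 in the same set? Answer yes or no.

Answer: no

Derivation:
Step 1: union(2, 7) -> merged; set of 2 now {2, 7}
Step 2: union(0, 12) -> merged; set of 0 now {0, 12}
Step 3: union(10, 9) -> merged; set of 10 now {9, 10}
Step 4: union(10, 5) -> merged; set of 10 now {5, 9, 10}
Step 5: union(1, 2) -> merged; set of 1 now {1, 2, 7}
Step 6: union(0, 11) -> merged; set of 0 now {0, 11, 12}
Set of 7: {1, 2, 7}; 11 is not a member.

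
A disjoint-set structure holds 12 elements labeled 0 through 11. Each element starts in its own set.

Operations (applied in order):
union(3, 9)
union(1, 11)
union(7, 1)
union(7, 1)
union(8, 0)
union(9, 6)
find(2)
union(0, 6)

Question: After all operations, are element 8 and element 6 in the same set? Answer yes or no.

Answer: yes

Derivation:
Step 1: union(3, 9) -> merged; set of 3 now {3, 9}
Step 2: union(1, 11) -> merged; set of 1 now {1, 11}
Step 3: union(7, 1) -> merged; set of 7 now {1, 7, 11}
Step 4: union(7, 1) -> already same set; set of 7 now {1, 7, 11}
Step 5: union(8, 0) -> merged; set of 8 now {0, 8}
Step 6: union(9, 6) -> merged; set of 9 now {3, 6, 9}
Step 7: find(2) -> no change; set of 2 is {2}
Step 8: union(0, 6) -> merged; set of 0 now {0, 3, 6, 8, 9}
Set of 8: {0, 3, 6, 8, 9}; 6 is a member.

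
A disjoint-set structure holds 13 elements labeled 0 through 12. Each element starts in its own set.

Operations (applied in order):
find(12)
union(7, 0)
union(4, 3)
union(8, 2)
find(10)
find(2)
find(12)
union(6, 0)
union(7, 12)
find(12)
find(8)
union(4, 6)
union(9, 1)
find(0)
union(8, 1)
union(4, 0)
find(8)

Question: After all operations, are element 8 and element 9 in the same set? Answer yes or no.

Step 1: find(12) -> no change; set of 12 is {12}
Step 2: union(7, 0) -> merged; set of 7 now {0, 7}
Step 3: union(4, 3) -> merged; set of 4 now {3, 4}
Step 4: union(8, 2) -> merged; set of 8 now {2, 8}
Step 5: find(10) -> no change; set of 10 is {10}
Step 6: find(2) -> no change; set of 2 is {2, 8}
Step 7: find(12) -> no change; set of 12 is {12}
Step 8: union(6, 0) -> merged; set of 6 now {0, 6, 7}
Step 9: union(7, 12) -> merged; set of 7 now {0, 6, 7, 12}
Step 10: find(12) -> no change; set of 12 is {0, 6, 7, 12}
Step 11: find(8) -> no change; set of 8 is {2, 8}
Step 12: union(4, 6) -> merged; set of 4 now {0, 3, 4, 6, 7, 12}
Step 13: union(9, 1) -> merged; set of 9 now {1, 9}
Step 14: find(0) -> no change; set of 0 is {0, 3, 4, 6, 7, 12}
Step 15: union(8, 1) -> merged; set of 8 now {1, 2, 8, 9}
Step 16: union(4, 0) -> already same set; set of 4 now {0, 3, 4, 6, 7, 12}
Step 17: find(8) -> no change; set of 8 is {1, 2, 8, 9}
Set of 8: {1, 2, 8, 9}; 9 is a member.

Answer: yes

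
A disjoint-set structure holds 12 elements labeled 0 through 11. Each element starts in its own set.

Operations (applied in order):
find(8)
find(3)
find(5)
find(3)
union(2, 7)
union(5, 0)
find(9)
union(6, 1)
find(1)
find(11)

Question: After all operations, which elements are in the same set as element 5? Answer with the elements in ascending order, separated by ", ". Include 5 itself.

Step 1: find(8) -> no change; set of 8 is {8}
Step 2: find(3) -> no change; set of 3 is {3}
Step 3: find(5) -> no change; set of 5 is {5}
Step 4: find(3) -> no change; set of 3 is {3}
Step 5: union(2, 7) -> merged; set of 2 now {2, 7}
Step 6: union(5, 0) -> merged; set of 5 now {0, 5}
Step 7: find(9) -> no change; set of 9 is {9}
Step 8: union(6, 1) -> merged; set of 6 now {1, 6}
Step 9: find(1) -> no change; set of 1 is {1, 6}
Step 10: find(11) -> no change; set of 11 is {11}
Component of 5: {0, 5}

Answer: 0, 5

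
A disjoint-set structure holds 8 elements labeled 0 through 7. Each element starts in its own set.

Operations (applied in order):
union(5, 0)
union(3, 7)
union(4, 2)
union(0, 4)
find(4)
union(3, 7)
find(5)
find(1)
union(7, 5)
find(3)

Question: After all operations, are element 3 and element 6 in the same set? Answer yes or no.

Answer: no

Derivation:
Step 1: union(5, 0) -> merged; set of 5 now {0, 5}
Step 2: union(3, 7) -> merged; set of 3 now {3, 7}
Step 3: union(4, 2) -> merged; set of 4 now {2, 4}
Step 4: union(0, 4) -> merged; set of 0 now {0, 2, 4, 5}
Step 5: find(4) -> no change; set of 4 is {0, 2, 4, 5}
Step 6: union(3, 7) -> already same set; set of 3 now {3, 7}
Step 7: find(5) -> no change; set of 5 is {0, 2, 4, 5}
Step 8: find(1) -> no change; set of 1 is {1}
Step 9: union(7, 5) -> merged; set of 7 now {0, 2, 3, 4, 5, 7}
Step 10: find(3) -> no change; set of 3 is {0, 2, 3, 4, 5, 7}
Set of 3: {0, 2, 3, 4, 5, 7}; 6 is not a member.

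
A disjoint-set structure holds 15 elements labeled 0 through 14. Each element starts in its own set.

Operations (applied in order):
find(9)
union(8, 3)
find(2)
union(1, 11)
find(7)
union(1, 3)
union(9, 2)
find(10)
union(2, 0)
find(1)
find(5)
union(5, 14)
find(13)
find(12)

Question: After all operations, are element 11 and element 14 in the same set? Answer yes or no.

Answer: no

Derivation:
Step 1: find(9) -> no change; set of 9 is {9}
Step 2: union(8, 3) -> merged; set of 8 now {3, 8}
Step 3: find(2) -> no change; set of 2 is {2}
Step 4: union(1, 11) -> merged; set of 1 now {1, 11}
Step 5: find(7) -> no change; set of 7 is {7}
Step 6: union(1, 3) -> merged; set of 1 now {1, 3, 8, 11}
Step 7: union(9, 2) -> merged; set of 9 now {2, 9}
Step 8: find(10) -> no change; set of 10 is {10}
Step 9: union(2, 0) -> merged; set of 2 now {0, 2, 9}
Step 10: find(1) -> no change; set of 1 is {1, 3, 8, 11}
Step 11: find(5) -> no change; set of 5 is {5}
Step 12: union(5, 14) -> merged; set of 5 now {5, 14}
Step 13: find(13) -> no change; set of 13 is {13}
Step 14: find(12) -> no change; set of 12 is {12}
Set of 11: {1, 3, 8, 11}; 14 is not a member.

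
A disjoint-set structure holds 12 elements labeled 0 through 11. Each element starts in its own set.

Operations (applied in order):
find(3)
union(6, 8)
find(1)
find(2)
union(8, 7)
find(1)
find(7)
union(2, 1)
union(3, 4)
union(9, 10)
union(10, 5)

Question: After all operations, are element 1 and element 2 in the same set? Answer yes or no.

Answer: yes

Derivation:
Step 1: find(3) -> no change; set of 3 is {3}
Step 2: union(6, 8) -> merged; set of 6 now {6, 8}
Step 3: find(1) -> no change; set of 1 is {1}
Step 4: find(2) -> no change; set of 2 is {2}
Step 5: union(8, 7) -> merged; set of 8 now {6, 7, 8}
Step 6: find(1) -> no change; set of 1 is {1}
Step 7: find(7) -> no change; set of 7 is {6, 7, 8}
Step 8: union(2, 1) -> merged; set of 2 now {1, 2}
Step 9: union(3, 4) -> merged; set of 3 now {3, 4}
Step 10: union(9, 10) -> merged; set of 9 now {9, 10}
Step 11: union(10, 5) -> merged; set of 10 now {5, 9, 10}
Set of 1: {1, 2}; 2 is a member.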